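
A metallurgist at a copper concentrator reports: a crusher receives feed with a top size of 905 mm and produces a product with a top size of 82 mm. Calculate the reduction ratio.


11.0366

Reduction ratio = feed size / product size
= 905 / 82
= 11.0366


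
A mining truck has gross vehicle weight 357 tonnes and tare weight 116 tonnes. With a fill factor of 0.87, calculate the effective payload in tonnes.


Maximum payload = gross - tare
= 357 - 116 = 241 tonnes
Effective payload = max payload * fill factor
= 241 * 0.87
= 209.67 tonnes

209.67 tonnes


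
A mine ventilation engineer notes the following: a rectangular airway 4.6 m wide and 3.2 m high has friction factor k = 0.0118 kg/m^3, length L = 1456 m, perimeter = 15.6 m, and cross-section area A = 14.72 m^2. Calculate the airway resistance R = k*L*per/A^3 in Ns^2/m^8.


0.084 Ns^2/m^8

Compute the numerator:
k * L * per = 0.0118 * 1456 * 15.6
= 268.02048
Compute the denominator:
A^3 = 14.72^3 = 3189.506048
Resistance:
R = 268.02048 / 3189.506048
= 0.084 Ns^2/m^8


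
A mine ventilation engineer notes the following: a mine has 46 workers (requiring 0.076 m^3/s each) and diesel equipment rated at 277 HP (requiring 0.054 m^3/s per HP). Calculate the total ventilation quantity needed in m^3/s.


Airflow for workers:
Q_people = 46 * 0.076 = 3.496 m^3/s
Airflow for diesel equipment:
Q_diesel = 277 * 0.054 = 14.958 m^3/s
Total ventilation:
Q_total = 3.496 + 14.958
= 18.454 m^3/s

18.454 m^3/s


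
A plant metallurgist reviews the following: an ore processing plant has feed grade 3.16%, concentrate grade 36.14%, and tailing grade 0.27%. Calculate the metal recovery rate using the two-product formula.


Using the two-product formula:
R = 100 * c * (f - t) / (f * (c - t))
Numerator = 100 * 36.14 * (3.16 - 0.27)
= 100 * 36.14 * 2.89
= 10444.46
Denominator = 3.16 * (36.14 - 0.27)
= 3.16 * 35.87
= 113.3492
R = 10444.46 / 113.3492
= 92.1441%

92.1441%


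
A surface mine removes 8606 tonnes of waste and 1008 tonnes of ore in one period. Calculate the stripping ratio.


Stripping ratio = waste tonnage / ore tonnage
= 8606 / 1008
= 8.5377

8.5377


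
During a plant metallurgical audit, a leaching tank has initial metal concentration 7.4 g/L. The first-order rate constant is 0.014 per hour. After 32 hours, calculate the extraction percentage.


36.1095%

Compute the exponent:
-k * t = -0.014 * 32 = -0.448
Remaining concentration:
C = 7.4 * exp(-0.448)
= 7.4 * 0.638904684
= 4.727894662 g/L
Extracted = 7.4 - 4.727894662 = 2.672105338 g/L
Extraction % = 2.672105338 / 7.4 * 100
= 36.1095%


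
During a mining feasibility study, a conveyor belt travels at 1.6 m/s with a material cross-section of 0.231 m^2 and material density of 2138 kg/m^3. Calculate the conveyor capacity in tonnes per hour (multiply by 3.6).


Volumetric flow = speed * area
= 1.6 * 0.231 = 0.3696 m^3/s
Mass flow = volumetric * density
= 0.3696 * 2138 = 790.2048 kg/s
Convert to t/h: multiply by 3.6
Capacity = 790.2048 * 3.6
= 2844.7373 t/h

2844.7373 t/h


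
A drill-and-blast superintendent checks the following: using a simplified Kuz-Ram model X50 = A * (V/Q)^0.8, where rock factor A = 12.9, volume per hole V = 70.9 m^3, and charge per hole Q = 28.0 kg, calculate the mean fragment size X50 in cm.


Compute V/Q:
V/Q = 70.9 / 28.0 = 2.532142857
Raise to the power 0.8:
(V/Q)^0.8 = 2.532142857^0.8 = 2.102764145
Multiply by A:
X50 = 12.9 * 2.102764145
= 27.1257 cm

27.1257 cm


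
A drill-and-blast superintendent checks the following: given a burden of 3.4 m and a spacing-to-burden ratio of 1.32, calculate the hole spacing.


4.488 m

Spacing = burden * ratio
= 3.4 * 1.32
= 4.488 m


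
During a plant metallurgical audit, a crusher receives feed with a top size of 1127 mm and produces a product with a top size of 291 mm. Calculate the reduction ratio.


3.8729

Reduction ratio = feed size / product size
= 1127 / 291
= 3.8729


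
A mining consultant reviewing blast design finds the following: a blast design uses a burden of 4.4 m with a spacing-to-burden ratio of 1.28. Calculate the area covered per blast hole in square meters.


24.7808 m^2

First, find the spacing:
Spacing = burden * ratio = 4.4 * 1.28
= 5.632 m
Then, calculate the area:
Area = burden * spacing = 4.4 * 5.632
= 24.7808 m^2


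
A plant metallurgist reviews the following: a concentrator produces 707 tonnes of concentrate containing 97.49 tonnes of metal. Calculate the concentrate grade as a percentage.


13.7893%

Grade = (metal in concentrate / concentrate mass) * 100
= (97.49 / 707) * 100
= 0.1378925035 * 100
= 13.7893%


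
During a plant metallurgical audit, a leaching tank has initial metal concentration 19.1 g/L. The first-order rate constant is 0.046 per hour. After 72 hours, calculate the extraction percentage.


Compute the exponent:
-k * t = -0.046 * 72 = -3.312
Remaining concentration:
C = 19.1 * exp(-3.312)
= 19.1 * 0.03644321439
= 0.6960653948 g/L
Extracted = 19.1 - 0.6960653948 = 18.40393461 g/L
Extraction % = 18.40393461 / 19.1 * 100
= 96.3557%

96.3557%


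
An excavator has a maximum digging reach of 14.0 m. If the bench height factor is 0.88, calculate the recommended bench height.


12.32 m

Bench height = reach * factor
= 14.0 * 0.88
= 12.32 m


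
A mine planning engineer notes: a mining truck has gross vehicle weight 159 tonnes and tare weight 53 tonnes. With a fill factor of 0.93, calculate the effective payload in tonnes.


98.58 tonnes

Maximum payload = gross - tare
= 159 - 53 = 106 tonnes
Effective payload = max payload * fill factor
= 106 * 0.93
= 98.58 tonnes


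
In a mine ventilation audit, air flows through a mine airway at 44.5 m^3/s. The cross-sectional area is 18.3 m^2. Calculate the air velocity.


2.4317 m/s

Velocity = flow rate / cross-sectional area
= 44.5 / 18.3
= 2.4317 m/s


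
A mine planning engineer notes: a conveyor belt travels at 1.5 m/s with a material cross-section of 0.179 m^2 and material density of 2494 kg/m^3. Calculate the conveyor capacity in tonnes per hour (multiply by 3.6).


Volumetric flow = speed * area
= 1.5 * 0.179 = 0.2685 m^3/s
Mass flow = volumetric * density
= 0.2685 * 2494 = 669.639 kg/s
Convert to t/h: multiply by 3.6
Capacity = 669.639 * 3.6
= 2410.7004 t/h

2410.7004 t/h


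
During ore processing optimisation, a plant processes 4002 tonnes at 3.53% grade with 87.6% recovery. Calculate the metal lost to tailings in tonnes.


17.5176 tonnes

Total metal in feed:
= 4002 * 3.53 / 100 = 141.2706 tonnes
Metal recovered:
= 141.2706 * 87.6 / 100 = 123.7530456 tonnes
Metal lost to tailings:
= 141.2706 - 123.7530456
= 17.5176 tonnes


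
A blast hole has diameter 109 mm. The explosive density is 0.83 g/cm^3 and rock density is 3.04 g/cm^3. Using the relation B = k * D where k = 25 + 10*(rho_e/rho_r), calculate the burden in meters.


First, compute k:
rho_e / rho_r = 0.83 / 3.04 = 0.2730263158
k = 25 + 10 * 0.2730263158 = 27.73026316
Then, compute burden:
B = k * D / 1000 = 27.73026316 * 109 / 1000
= 3022.598684 / 1000
= 3.0226 m

3.0226 m


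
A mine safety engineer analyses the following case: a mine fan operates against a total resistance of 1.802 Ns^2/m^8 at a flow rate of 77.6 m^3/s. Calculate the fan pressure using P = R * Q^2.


Compute Q^2:
Q^2 = 77.6^2 = 6021.76
Compute pressure:
P = R * Q^2 = 1.802 * 6021.76
= 10851.2115 Pa

10851.2115 Pa


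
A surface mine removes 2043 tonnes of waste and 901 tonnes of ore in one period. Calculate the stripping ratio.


2.2675

Stripping ratio = waste tonnage / ore tonnage
= 2043 / 901
= 2.2675


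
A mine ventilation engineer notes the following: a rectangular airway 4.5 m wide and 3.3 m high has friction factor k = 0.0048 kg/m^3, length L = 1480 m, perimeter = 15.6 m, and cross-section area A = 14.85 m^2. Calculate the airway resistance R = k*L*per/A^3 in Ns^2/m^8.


0.0338 Ns^2/m^8

Compute the numerator:
k * L * per = 0.0048 * 1480 * 15.6
= 110.8224
Compute the denominator:
A^3 = 14.85^3 = 3274.759125
Resistance:
R = 110.8224 / 3274.759125
= 0.0338 Ns^2/m^8


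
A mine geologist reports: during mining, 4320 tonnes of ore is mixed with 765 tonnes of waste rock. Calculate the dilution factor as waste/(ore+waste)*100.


15.0442%

Total material = ore + waste
= 4320 + 765 = 5085 tonnes
Dilution = waste / total * 100
= 765 / 5085 * 100
= 0.1504424779 * 100
= 15.0442%


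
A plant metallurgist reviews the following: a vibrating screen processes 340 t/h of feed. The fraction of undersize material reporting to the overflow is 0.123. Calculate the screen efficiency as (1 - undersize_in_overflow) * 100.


87.7%

Screen efficiency = (1 - fraction of undersize in overflow) * 100
= (1 - 0.123) * 100
= 0.877 * 100
= 87.7%


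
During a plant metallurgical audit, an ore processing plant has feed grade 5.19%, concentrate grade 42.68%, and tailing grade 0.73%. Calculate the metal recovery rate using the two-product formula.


Using the two-product formula:
R = 100 * c * (f - t) / (f * (c - t))
Numerator = 100 * 42.68 * (5.19 - 0.73)
= 100 * 42.68 * 4.46
= 19035.28
Denominator = 5.19 * (42.68 - 0.73)
= 5.19 * 41.95
= 217.7205
R = 19035.28 / 217.7205
= 87.4299%

87.4299%


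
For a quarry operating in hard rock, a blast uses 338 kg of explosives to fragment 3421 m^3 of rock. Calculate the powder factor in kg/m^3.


Powder factor = explosive mass / rock volume
= 338 / 3421
= 0.0988 kg/m^3

0.0988 kg/m^3


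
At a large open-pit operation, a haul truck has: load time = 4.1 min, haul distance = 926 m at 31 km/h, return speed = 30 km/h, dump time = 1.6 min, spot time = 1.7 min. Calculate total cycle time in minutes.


11.0443 min

Convert haul speed to m/min: 31 * 1000/60 = 516.6666667 m/min
Haul time = 926 / 516.6666667 = 1.792258065 min
Convert return speed to m/min: 30 * 1000/60 = 500 m/min
Return time = 926 / 500 = 1.852 min
Total cycle time:
= 4.1 + 1.792258065 + 1.6 + 1.852 + 1.7
= 11.0443 min


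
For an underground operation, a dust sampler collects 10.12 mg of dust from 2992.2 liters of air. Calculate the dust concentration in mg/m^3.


3.3821 mg/m^3

Convert liters to m^3: 1 m^3 = 1000 L
Concentration = mass / volume * 1000
= 10.12 / 2992.2 * 1000
= 0.003382126863 * 1000
= 3.3821 mg/m^3


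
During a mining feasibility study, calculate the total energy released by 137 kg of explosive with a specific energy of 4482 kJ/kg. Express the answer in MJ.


Energy = mass * specific_energy / 1000
= 137 * 4482 / 1000
= 614034 / 1000
= 614.034 MJ

614.034 MJ


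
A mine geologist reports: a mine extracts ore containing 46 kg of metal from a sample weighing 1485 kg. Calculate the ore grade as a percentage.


3.0976%

Ore grade = (metal mass / ore mass) * 100
= (46 / 1485) * 100
= 0.03097643098 * 100
= 3.0976%


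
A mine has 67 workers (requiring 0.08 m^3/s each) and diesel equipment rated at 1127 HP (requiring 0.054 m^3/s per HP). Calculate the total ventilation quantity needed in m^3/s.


66.218 m^3/s

Airflow for workers:
Q_people = 67 * 0.08 = 5.36 m^3/s
Airflow for diesel equipment:
Q_diesel = 1127 * 0.054 = 60.858 m^3/s
Total ventilation:
Q_total = 5.36 + 60.858
= 66.218 m^3/s


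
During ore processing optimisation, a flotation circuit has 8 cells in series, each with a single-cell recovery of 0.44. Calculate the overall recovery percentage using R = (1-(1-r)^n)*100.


99.0328%

Complement of single-cell recovery:
1 - r = 1 - 0.44 = 0.56
Raise to power n:
(1 - r)^8 = 0.56^8 = 0.009671731157
Overall recovery:
R = (1 - 0.009671731157) * 100
= 99.0328%


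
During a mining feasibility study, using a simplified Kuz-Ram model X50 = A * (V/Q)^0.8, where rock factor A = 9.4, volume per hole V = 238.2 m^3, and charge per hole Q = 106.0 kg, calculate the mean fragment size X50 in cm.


17.9654 cm

Compute V/Q:
V/Q = 238.2 / 106.0 = 2.247169811
Raise to the power 0.8:
(V/Q)^0.8 = 2.247169811^0.8 = 1.91121134
Multiply by A:
X50 = 9.4 * 1.91121134
= 17.9654 cm


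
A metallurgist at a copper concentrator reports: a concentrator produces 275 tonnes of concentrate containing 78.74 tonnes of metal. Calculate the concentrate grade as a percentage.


28.6327%

Grade = (metal in concentrate / concentrate mass) * 100
= (78.74 / 275) * 100
= 0.2863272727 * 100
= 28.6327%


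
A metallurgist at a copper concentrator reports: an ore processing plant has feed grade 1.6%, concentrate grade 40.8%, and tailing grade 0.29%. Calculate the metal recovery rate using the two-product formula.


Using the two-product formula:
R = 100 * c * (f - t) / (f * (c - t))
Numerator = 100 * 40.8 * (1.6 - 0.29)
= 100 * 40.8 * 1.31
= 5344.8
Denominator = 1.6 * (40.8 - 0.29)
= 1.6 * 40.51
= 64.816
R = 5344.8 / 64.816
= 82.4611%

82.4611%


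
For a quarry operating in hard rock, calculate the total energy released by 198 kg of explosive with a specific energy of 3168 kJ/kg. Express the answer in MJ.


Energy = mass * specific_energy / 1000
= 198 * 3168 / 1000
= 627264 / 1000
= 627.264 MJ

627.264 MJ


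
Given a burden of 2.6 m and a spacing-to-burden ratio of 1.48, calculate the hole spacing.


3.848 m

Spacing = burden * ratio
= 2.6 * 1.48
= 3.848 m


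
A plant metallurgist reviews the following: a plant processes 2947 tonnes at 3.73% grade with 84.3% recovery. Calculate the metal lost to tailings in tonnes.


17.2579 tonnes

Total metal in feed:
= 2947 * 3.73 / 100 = 109.9231 tonnes
Metal recovered:
= 109.9231 * 84.3 / 100 = 92.6651733 tonnes
Metal lost to tailings:
= 109.9231 - 92.6651733
= 17.2579 tonnes


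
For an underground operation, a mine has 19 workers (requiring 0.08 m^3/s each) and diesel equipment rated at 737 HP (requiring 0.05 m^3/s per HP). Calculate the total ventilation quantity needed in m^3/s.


38.37 m^3/s

Airflow for workers:
Q_people = 19 * 0.08 = 1.52 m^3/s
Airflow for diesel equipment:
Q_diesel = 737 * 0.05 = 36.85 m^3/s
Total ventilation:
Q_total = 1.52 + 36.85
= 38.37 m^3/s


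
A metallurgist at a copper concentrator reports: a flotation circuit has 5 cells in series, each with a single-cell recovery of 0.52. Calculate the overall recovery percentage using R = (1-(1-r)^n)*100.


97.452%

Complement of single-cell recovery:
1 - r = 1 - 0.52 = 0.48
Raise to power n:
(1 - r)^5 = 0.48^5 = 0.0254803968
Overall recovery:
R = (1 - 0.0254803968) * 100
= 97.452%


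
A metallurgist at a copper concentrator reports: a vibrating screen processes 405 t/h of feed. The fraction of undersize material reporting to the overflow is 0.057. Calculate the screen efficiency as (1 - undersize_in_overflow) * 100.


94.3%

Screen efficiency = (1 - fraction of undersize in overflow) * 100
= (1 - 0.057) * 100
= 0.943 * 100
= 94.3%


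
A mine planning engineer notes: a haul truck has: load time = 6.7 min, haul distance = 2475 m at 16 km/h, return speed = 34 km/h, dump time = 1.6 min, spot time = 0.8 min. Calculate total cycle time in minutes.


Convert haul speed to m/min: 16 * 1000/60 = 266.6666667 m/min
Haul time = 2475 / 266.6666667 = 9.28125 min
Convert return speed to m/min: 34 * 1000/60 = 566.6666667 m/min
Return time = 2475 / 566.6666667 = 4.367647059 min
Total cycle time:
= 6.7 + 9.28125 + 1.6 + 4.367647059 + 0.8
= 22.7489 min

22.7489 min


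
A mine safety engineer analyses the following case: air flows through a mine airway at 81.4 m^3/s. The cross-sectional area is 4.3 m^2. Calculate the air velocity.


18.9302 m/s

Velocity = flow rate / cross-sectional area
= 81.4 / 4.3
= 18.9302 m/s


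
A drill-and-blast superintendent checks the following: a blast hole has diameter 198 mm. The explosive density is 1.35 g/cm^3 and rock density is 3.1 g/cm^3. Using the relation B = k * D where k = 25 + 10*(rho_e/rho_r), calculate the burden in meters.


First, compute k:
rho_e / rho_r = 1.35 / 3.1 = 0.435483871
k = 25 + 10 * 0.435483871 = 29.35483871
Then, compute burden:
B = k * D / 1000 = 29.35483871 * 198 / 1000
= 5812.258065 / 1000
= 5.8123 m

5.8123 m


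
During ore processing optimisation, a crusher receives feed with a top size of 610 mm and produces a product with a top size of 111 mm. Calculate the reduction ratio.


5.4955

Reduction ratio = feed size / product size
= 610 / 111
= 5.4955


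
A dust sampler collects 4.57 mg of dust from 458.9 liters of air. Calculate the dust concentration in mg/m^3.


Convert liters to m^3: 1 m^3 = 1000 L
Concentration = mass / volume * 1000
= 4.57 / 458.9 * 1000
= 0.009958596644 * 1000
= 9.9586 mg/m^3

9.9586 mg/m^3


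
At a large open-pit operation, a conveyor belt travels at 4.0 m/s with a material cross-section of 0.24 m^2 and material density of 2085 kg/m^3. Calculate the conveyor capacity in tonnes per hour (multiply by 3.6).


Volumetric flow = speed * area
= 4.0 * 0.24 = 0.96 m^3/s
Mass flow = volumetric * density
= 0.96 * 2085 = 2001.6 kg/s
Convert to t/h: multiply by 3.6
Capacity = 2001.6 * 3.6
= 7205.76 t/h

7205.76 t/h


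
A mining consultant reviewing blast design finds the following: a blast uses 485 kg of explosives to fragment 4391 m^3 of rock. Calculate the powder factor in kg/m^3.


0.1105 kg/m^3

Powder factor = explosive mass / rock volume
= 485 / 4391
= 0.1105 kg/m^3


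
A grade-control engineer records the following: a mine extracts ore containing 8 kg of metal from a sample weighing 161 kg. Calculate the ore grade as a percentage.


4.9689%

Ore grade = (metal mass / ore mass) * 100
= (8 / 161) * 100
= 0.04968944099 * 100
= 4.9689%


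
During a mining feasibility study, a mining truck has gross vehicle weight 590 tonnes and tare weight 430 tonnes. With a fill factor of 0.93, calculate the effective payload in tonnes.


Maximum payload = gross - tare
= 590 - 430 = 160 tonnes
Effective payload = max payload * fill factor
= 160 * 0.93
= 148.8 tonnes

148.8 tonnes


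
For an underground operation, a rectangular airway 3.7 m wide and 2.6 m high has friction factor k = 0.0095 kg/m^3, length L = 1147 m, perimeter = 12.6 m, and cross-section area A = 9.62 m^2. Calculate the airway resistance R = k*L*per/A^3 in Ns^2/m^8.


Compute the numerator:
k * L * per = 0.0095 * 1147 * 12.6
= 137.2959
Compute the denominator:
A^3 = 9.62^3 = 890.277128
Resistance:
R = 137.2959 / 890.277128
= 0.1542 Ns^2/m^8

0.1542 Ns^2/m^8


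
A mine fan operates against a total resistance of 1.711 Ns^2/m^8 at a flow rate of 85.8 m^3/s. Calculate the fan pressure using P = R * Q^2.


12595.766 Pa

Compute Q^2:
Q^2 = 85.8^2 = 7361.64
Compute pressure:
P = R * Q^2 = 1.711 * 7361.64
= 12595.766 Pa


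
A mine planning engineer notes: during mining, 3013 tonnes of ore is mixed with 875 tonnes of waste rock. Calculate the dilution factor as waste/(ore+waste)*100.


22.5051%

Total material = ore + waste
= 3013 + 875 = 3888 tonnes
Dilution = waste / total * 100
= 875 / 3888 * 100
= 0.2250514403 * 100
= 22.5051%


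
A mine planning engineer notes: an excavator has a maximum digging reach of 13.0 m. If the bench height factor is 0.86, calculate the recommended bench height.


Bench height = reach * factor
= 13.0 * 0.86
= 11.18 m

11.18 m


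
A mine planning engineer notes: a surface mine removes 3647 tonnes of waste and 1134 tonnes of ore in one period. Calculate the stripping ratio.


Stripping ratio = waste tonnage / ore tonnage
= 3647 / 1134
= 3.216

3.216


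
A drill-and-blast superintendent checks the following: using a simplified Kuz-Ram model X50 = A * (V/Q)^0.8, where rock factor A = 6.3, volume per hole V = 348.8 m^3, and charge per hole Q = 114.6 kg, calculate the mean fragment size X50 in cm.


Compute V/Q:
V/Q = 348.8 / 114.6 = 3.043630017
Raise to the power 0.8:
(V/Q)^0.8 = 3.043630017^0.8 = 2.436203074
Multiply by A:
X50 = 6.3 * 2.436203074
= 15.3481 cm

15.3481 cm


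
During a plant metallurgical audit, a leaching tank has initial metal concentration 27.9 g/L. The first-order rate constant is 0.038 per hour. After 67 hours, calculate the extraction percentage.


92.1605%

Compute the exponent:
-k * t = -0.038 * 67 = -2.546
Remaining concentration:
C = 27.9 * exp(-2.546)
= 27.9 * 0.07839461815
= 2.187209846 g/L
Extracted = 27.9 - 2.187209846 = 25.71279015 g/L
Extraction % = 25.71279015 / 27.9 * 100
= 92.1605%


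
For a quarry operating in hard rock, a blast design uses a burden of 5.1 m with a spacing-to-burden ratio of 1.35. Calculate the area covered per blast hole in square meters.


35.1135 m^2

First, find the spacing:
Spacing = burden * ratio = 5.1 * 1.35
= 6.885 m
Then, calculate the area:
Area = burden * spacing = 5.1 * 6.885
= 35.1135 m^2


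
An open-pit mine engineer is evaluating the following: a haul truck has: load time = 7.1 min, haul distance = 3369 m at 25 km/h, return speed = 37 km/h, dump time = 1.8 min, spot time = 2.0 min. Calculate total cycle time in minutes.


24.4488 min

Convert haul speed to m/min: 25 * 1000/60 = 416.6666667 m/min
Haul time = 3369 / 416.6666667 = 8.0856 min
Convert return speed to m/min: 37 * 1000/60 = 616.6666667 m/min
Return time = 3369 / 616.6666667 = 5.463243243 min
Total cycle time:
= 7.1 + 8.0856 + 1.8 + 5.463243243 + 2.0
= 24.4488 min


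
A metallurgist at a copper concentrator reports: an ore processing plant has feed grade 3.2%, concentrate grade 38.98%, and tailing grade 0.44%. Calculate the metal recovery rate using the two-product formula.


Using the two-product formula:
R = 100 * c * (f - t) / (f * (c - t))
Numerator = 100 * 38.98 * (3.2 - 0.44)
= 100 * 38.98 * 2.76
= 10758.48
Denominator = 3.2 * (38.98 - 0.44)
= 3.2 * 38.54
= 123.328
R = 10758.48 / 123.328
= 87.2347%

87.2347%


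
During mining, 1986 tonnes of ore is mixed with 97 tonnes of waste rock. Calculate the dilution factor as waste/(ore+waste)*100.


4.6567%

Total material = ore + waste
= 1986 + 97 = 2083 tonnes
Dilution = waste / total * 100
= 97 / 2083 * 100
= 0.04656745079 * 100
= 4.6567%


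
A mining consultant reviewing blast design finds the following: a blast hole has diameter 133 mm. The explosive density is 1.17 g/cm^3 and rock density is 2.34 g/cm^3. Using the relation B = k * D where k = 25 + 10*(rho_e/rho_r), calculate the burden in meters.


First, compute k:
rho_e / rho_r = 1.17 / 2.34 = 0.5
k = 25 + 10 * 0.5 = 30
Then, compute burden:
B = k * D / 1000 = 30 * 133 / 1000
= 3990 / 1000
= 3.99 m

3.99 m


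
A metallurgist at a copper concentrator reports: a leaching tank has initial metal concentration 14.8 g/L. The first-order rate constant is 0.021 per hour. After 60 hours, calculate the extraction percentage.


Compute the exponent:
-k * t = -0.021 * 60 = -1.26
Remaining concentration:
C = 14.8 * exp(-1.26)
= 14.8 * 0.2836540265
= 4.198079592 g/L
Extracted = 14.8 - 4.198079592 = 10.60192041 g/L
Extraction % = 10.60192041 / 14.8 * 100
= 71.6346%

71.6346%


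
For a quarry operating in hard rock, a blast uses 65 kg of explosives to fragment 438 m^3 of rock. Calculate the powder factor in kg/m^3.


0.1484 kg/m^3

Powder factor = explosive mass / rock volume
= 65 / 438
= 0.1484 kg/m^3


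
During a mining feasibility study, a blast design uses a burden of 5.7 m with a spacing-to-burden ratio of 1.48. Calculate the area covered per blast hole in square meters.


First, find the spacing:
Spacing = burden * ratio = 5.7 * 1.48
= 8.436 m
Then, calculate the area:
Area = burden * spacing = 5.7 * 8.436
= 48.0852 m^2

48.0852 m^2


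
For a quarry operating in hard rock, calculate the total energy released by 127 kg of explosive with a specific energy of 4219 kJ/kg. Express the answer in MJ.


Energy = mass * specific_energy / 1000
= 127 * 4219 / 1000
= 535813 / 1000
= 535.813 MJ

535.813 MJ


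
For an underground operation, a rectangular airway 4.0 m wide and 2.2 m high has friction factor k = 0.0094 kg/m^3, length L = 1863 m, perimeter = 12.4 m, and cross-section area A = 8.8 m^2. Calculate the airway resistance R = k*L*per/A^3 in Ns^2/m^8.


0.3187 Ns^2/m^8

Compute the numerator:
k * L * per = 0.0094 * 1863 * 12.4
= 217.15128
Compute the denominator:
A^3 = 8.8^3 = 681.472
Resistance:
R = 217.15128 / 681.472
= 0.3187 Ns^2/m^8


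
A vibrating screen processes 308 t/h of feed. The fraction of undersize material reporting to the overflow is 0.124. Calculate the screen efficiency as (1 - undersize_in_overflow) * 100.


87.6%

Screen efficiency = (1 - fraction of undersize in overflow) * 100
= (1 - 0.124) * 100
= 0.876 * 100
= 87.6%


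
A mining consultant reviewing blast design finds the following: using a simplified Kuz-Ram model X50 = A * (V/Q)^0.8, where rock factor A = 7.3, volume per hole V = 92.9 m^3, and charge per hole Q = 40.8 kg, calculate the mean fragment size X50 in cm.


14.0996 cm

Compute V/Q:
V/Q = 92.9 / 40.8 = 2.276960784
Raise to the power 0.8:
(V/Q)^0.8 = 2.276960784^0.8 = 1.931454317
Multiply by A:
X50 = 7.3 * 1.931454317
= 14.0996 cm


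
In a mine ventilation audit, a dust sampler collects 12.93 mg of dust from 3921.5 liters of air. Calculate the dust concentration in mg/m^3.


Convert liters to m^3: 1 m^3 = 1000 L
Concentration = mass / volume * 1000
= 12.93 / 3921.5 * 1000
= 0.003297207701 * 1000
= 3.2972 mg/m^3

3.2972 mg/m^3


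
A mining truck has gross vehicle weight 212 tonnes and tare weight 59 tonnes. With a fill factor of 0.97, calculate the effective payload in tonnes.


148.41 tonnes

Maximum payload = gross - tare
= 212 - 59 = 153 tonnes
Effective payload = max payload * fill factor
= 153 * 0.97
= 148.41 tonnes


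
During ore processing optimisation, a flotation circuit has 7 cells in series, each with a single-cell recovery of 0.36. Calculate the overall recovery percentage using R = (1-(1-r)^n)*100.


Complement of single-cell recovery:
1 - r = 1 - 0.36 = 0.64
Raise to power n:
(1 - r)^7 = 0.64^7 = 0.04398046511
Overall recovery:
R = (1 - 0.04398046511) * 100
= 95.602%

95.602%


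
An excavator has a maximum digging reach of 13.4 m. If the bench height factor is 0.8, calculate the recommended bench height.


Bench height = reach * factor
= 13.4 * 0.8
= 10.72 m

10.72 m


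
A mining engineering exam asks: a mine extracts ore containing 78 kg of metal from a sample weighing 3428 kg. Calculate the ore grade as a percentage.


2.2754%

Ore grade = (metal mass / ore mass) * 100
= (78 / 3428) * 100
= 0.0227537923 * 100
= 2.2754%


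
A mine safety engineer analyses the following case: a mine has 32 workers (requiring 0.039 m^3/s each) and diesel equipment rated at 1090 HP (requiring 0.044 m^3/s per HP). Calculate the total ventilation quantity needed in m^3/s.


49.208 m^3/s

Airflow for workers:
Q_people = 32 * 0.039 = 1.248 m^3/s
Airflow for diesel equipment:
Q_diesel = 1090 * 0.044 = 47.96 m^3/s
Total ventilation:
Q_total = 1.248 + 47.96
= 49.208 m^3/s


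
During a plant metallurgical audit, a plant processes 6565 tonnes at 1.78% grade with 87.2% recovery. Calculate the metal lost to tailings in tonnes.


Total metal in feed:
= 6565 * 1.78 / 100 = 116.857 tonnes
Metal recovered:
= 116.857 * 87.2 / 100 = 101.899304 tonnes
Metal lost to tailings:
= 116.857 - 101.899304
= 14.9577 tonnes

14.9577 tonnes


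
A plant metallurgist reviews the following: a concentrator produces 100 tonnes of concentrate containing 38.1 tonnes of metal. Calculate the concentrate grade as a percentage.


Grade = (metal in concentrate / concentrate mass) * 100
= (38.1 / 100) * 100
= 0.381 * 100
= 38.1%

38.1%


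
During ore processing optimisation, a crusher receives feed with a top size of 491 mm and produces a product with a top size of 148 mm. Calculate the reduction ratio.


3.3176

Reduction ratio = feed size / product size
= 491 / 148
= 3.3176


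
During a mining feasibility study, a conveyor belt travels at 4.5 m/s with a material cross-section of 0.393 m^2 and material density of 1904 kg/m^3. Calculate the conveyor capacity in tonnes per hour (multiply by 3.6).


Volumetric flow = speed * area
= 4.5 * 0.393 = 1.7685 m^3/s
Mass flow = volumetric * density
= 1.7685 * 1904 = 3367.224 kg/s
Convert to t/h: multiply by 3.6
Capacity = 3367.224 * 3.6
= 12122.0064 t/h

12122.0064 t/h


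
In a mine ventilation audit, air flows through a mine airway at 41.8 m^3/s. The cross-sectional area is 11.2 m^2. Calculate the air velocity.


3.7321 m/s

Velocity = flow rate / cross-sectional area
= 41.8 / 11.2
= 3.7321 m/s


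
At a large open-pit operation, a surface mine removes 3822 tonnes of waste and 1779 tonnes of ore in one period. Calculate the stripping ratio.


2.1484

Stripping ratio = waste tonnage / ore tonnage
= 3822 / 1779
= 2.1484


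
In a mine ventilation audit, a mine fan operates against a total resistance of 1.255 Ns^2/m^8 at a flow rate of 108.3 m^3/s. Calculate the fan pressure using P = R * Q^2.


14719.757 Pa

Compute Q^2:
Q^2 = 108.3^2 = 11728.89
Compute pressure:
P = R * Q^2 = 1.255 * 11728.89
= 14719.757 Pa


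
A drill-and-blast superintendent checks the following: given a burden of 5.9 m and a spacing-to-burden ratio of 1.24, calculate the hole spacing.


7.316 m

Spacing = burden * ratio
= 5.9 * 1.24
= 7.316 m


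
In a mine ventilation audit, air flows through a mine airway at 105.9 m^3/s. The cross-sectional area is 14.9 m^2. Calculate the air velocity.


Velocity = flow rate / cross-sectional area
= 105.9 / 14.9
= 7.1074 m/s

7.1074 m/s


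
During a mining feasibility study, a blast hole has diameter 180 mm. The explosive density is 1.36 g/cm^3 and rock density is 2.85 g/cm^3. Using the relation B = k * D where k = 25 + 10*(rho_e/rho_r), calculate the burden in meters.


5.3589 m

First, compute k:
rho_e / rho_r = 1.36 / 2.85 = 0.4771929825
k = 25 + 10 * 0.4771929825 = 29.77192982
Then, compute burden:
B = k * D / 1000 = 29.77192982 * 180 / 1000
= 5358.947368 / 1000
= 5.3589 m


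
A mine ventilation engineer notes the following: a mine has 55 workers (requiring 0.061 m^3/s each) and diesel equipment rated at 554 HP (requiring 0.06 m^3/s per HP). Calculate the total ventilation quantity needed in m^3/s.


Airflow for workers:
Q_people = 55 * 0.061 = 3.355 m^3/s
Airflow for diesel equipment:
Q_diesel = 554 * 0.06 = 33.24 m^3/s
Total ventilation:
Q_total = 3.355 + 33.24
= 36.595 m^3/s

36.595 m^3/s


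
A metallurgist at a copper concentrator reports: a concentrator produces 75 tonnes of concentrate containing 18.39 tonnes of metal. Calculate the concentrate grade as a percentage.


24.52%

Grade = (metal in concentrate / concentrate mass) * 100
= (18.39 / 75) * 100
= 0.2452 * 100
= 24.52%


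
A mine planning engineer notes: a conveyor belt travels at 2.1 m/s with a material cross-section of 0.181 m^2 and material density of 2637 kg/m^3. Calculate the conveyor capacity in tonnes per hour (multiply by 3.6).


Volumetric flow = speed * area
= 2.1 * 0.181 = 0.3801 m^3/s
Mass flow = volumetric * density
= 0.3801 * 2637 = 1002.3237 kg/s
Convert to t/h: multiply by 3.6
Capacity = 1002.3237 * 3.6
= 3608.3653 t/h

3608.3653 t/h


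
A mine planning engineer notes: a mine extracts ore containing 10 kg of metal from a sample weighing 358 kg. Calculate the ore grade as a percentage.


2.7933%

Ore grade = (metal mass / ore mass) * 100
= (10 / 358) * 100
= 0.02793296089 * 100
= 2.7933%


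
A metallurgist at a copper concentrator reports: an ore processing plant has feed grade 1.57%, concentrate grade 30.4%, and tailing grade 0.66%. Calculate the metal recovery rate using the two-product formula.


59.2481%

Using the two-product formula:
R = 100 * c * (f - t) / (f * (c - t))
Numerator = 100 * 30.4 * (1.57 - 0.66)
= 100 * 30.4 * 0.91
= 2766.4
Denominator = 1.57 * (30.4 - 0.66)
= 1.57 * 29.74
= 46.6918
R = 2766.4 / 46.6918
= 59.2481%


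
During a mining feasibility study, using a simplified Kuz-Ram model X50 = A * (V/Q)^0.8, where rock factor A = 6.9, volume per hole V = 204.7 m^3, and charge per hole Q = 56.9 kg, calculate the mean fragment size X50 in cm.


19.2156 cm

Compute V/Q:
V/Q = 204.7 / 56.9 = 3.597539543
Raise to the power 0.8:
(V/Q)^0.8 = 3.597539543^0.8 = 2.784867013
Multiply by A:
X50 = 6.9 * 2.784867013
= 19.2156 cm


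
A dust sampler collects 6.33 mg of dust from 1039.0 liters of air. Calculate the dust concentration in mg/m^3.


6.0924 mg/m^3

Convert liters to m^3: 1 m^3 = 1000 L
Concentration = mass / volume * 1000
= 6.33 / 1039.0 * 1000
= 0.006092396535 * 1000
= 6.0924 mg/m^3


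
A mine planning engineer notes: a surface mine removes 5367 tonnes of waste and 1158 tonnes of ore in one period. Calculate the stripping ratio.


Stripping ratio = waste tonnage / ore tonnage
= 5367 / 1158
= 4.6347

4.6347


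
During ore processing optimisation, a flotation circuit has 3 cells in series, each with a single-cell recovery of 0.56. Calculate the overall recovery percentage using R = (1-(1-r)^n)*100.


Complement of single-cell recovery:
1 - r = 1 - 0.56 = 0.44
Raise to power n:
(1 - r)^3 = 0.44^3 = 0.085184
Overall recovery:
R = (1 - 0.085184) * 100
= 91.4816%

91.4816%


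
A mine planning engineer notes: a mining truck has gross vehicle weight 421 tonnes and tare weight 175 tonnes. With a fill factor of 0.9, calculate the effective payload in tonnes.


221.4 tonnes

Maximum payload = gross - tare
= 421 - 175 = 246 tonnes
Effective payload = max payload * fill factor
= 246 * 0.9
= 221.4 tonnes


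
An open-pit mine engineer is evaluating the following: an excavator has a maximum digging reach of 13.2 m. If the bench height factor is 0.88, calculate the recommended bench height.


Bench height = reach * factor
= 13.2 * 0.88
= 11.616 m

11.616 m


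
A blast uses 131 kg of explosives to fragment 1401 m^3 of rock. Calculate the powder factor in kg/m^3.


Powder factor = explosive mass / rock volume
= 131 / 1401
= 0.0935 kg/m^3

0.0935 kg/m^3


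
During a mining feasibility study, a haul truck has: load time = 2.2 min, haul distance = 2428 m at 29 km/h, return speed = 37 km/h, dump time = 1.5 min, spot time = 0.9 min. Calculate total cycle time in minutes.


13.5607 min

Convert haul speed to m/min: 29 * 1000/60 = 483.3333333 m/min
Haul time = 2428 / 483.3333333 = 5.023448276 min
Convert return speed to m/min: 37 * 1000/60 = 616.6666667 m/min
Return time = 2428 / 616.6666667 = 3.937297297 min
Total cycle time:
= 2.2 + 5.023448276 + 1.5 + 3.937297297 + 0.9
= 13.5607 min


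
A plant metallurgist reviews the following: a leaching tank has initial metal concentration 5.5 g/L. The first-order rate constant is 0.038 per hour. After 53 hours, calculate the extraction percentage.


Compute the exponent:
-k * t = -0.038 * 53 = -2.014
Remaining concentration:
C = 5.5 * exp(-2.014)
= 5.5 * 0.1334537905
= 0.7339958475 g/L
Extracted = 5.5 - 0.7339958475 = 4.766004153 g/L
Extraction % = 4.766004153 / 5.5 * 100
= 86.6546%

86.6546%


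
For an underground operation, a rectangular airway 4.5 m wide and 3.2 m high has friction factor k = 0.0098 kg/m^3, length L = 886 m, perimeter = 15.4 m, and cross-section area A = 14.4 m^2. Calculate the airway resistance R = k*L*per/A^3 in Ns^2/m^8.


Compute the numerator:
k * L * per = 0.0098 * 886 * 15.4
= 133.71512
Compute the denominator:
A^3 = 14.4^3 = 2985.984
Resistance:
R = 133.71512 / 2985.984
= 0.0448 Ns^2/m^8

0.0448 Ns^2/m^8


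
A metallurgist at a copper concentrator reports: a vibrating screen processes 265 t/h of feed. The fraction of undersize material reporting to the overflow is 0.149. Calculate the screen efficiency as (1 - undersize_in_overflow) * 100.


Screen efficiency = (1 - fraction of undersize in overflow) * 100
= (1 - 0.149) * 100
= 0.851 * 100
= 85.1%

85.1%


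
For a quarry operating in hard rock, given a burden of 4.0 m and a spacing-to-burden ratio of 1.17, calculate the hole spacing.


4.68 m

Spacing = burden * ratio
= 4.0 * 1.17
= 4.68 m


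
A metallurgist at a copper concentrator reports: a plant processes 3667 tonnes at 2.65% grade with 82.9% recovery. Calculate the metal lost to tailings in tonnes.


16.617 tonnes

Total metal in feed:
= 3667 * 2.65 / 100 = 97.1755 tonnes
Metal recovered:
= 97.1755 * 82.9 / 100 = 80.5584895 tonnes
Metal lost to tailings:
= 97.1755 - 80.5584895
= 16.617 tonnes


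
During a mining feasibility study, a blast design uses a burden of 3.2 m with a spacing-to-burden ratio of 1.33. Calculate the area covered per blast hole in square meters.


13.6192 m^2

First, find the spacing:
Spacing = burden * ratio = 3.2 * 1.33
= 4.256 m
Then, calculate the area:
Area = burden * spacing = 3.2 * 4.256
= 13.6192 m^2


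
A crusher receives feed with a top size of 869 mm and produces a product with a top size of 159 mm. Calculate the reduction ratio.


5.4654

Reduction ratio = feed size / product size
= 869 / 159
= 5.4654


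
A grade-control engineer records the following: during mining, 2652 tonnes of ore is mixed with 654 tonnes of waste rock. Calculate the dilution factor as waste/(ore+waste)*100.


19.7822%

Total material = ore + waste
= 2652 + 654 = 3306 tonnes
Dilution = waste / total * 100
= 654 / 3306 * 100
= 0.1978221416 * 100
= 19.7822%


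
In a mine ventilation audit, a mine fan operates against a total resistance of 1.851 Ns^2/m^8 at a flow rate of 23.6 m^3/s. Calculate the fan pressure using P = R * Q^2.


Compute Q^2:
Q^2 = 23.6^2 = 556.96
Compute pressure:
P = R * Q^2 = 1.851 * 556.96
= 1030.933 Pa

1030.933 Pa


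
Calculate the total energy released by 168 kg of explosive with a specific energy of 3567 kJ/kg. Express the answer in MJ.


Energy = mass * specific_energy / 1000
= 168 * 3567 / 1000
= 599256 / 1000
= 599.256 MJ

599.256 MJ


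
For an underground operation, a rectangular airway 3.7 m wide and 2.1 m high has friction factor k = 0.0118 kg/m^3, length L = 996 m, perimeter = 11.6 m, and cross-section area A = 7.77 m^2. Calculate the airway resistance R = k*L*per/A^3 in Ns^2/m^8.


Compute the numerator:
k * L * per = 0.0118 * 996 * 11.6
= 136.33248
Compute the denominator:
A^3 = 7.77^3 = 469.097433
Resistance:
R = 136.33248 / 469.097433
= 0.2906 Ns^2/m^8

0.2906 Ns^2/m^8


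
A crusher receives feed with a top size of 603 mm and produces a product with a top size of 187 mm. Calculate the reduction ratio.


3.2246

Reduction ratio = feed size / product size
= 603 / 187
= 3.2246


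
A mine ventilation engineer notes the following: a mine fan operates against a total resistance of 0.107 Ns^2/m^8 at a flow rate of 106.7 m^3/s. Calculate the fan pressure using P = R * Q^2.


1218.1832 Pa

Compute Q^2:
Q^2 = 106.7^2 = 11384.89
Compute pressure:
P = R * Q^2 = 0.107 * 11384.89
= 1218.1832 Pa


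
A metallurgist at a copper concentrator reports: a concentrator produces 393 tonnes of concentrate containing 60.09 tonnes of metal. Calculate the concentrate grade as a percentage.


15.2901%

Grade = (metal in concentrate / concentrate mass) * 100
= (60.09 / 393) * 100
= 0.1529007634 * 100
= 15.2901%


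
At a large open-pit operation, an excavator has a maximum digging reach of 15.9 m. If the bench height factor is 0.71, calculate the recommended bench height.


Bench height = reach * factor
= 15.9 * 0.71
= 11.289 m

11.289 m


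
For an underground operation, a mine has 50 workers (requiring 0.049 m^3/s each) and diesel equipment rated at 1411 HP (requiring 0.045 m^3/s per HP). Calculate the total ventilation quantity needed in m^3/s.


Airflow for workers:
Q_people = 50 * 0.049 = 2.45 m^3/s
Airflow for diesel equipment:
Q_diesel = 1411 * 0.045 = 63.495 m^3/s
Total ventilation:
Q_total = 2.45 + 63.495
= 65.945 m^3/s

65.945 m^3/s


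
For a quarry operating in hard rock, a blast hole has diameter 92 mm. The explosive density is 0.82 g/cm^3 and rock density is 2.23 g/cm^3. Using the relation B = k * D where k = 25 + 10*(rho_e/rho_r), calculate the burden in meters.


First, compute k:
rho_e / rho_r = 0.82 / 2.23 = 0.3677130045
k = 25 + 10 * 0.3677130045 = 28.67713004
Then, compute burden:
B = k * D / 1000 = 28.67713004 * 92 / 1000
= 2638.295964 / 1000
= 2.6383 m

2.6383 m
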